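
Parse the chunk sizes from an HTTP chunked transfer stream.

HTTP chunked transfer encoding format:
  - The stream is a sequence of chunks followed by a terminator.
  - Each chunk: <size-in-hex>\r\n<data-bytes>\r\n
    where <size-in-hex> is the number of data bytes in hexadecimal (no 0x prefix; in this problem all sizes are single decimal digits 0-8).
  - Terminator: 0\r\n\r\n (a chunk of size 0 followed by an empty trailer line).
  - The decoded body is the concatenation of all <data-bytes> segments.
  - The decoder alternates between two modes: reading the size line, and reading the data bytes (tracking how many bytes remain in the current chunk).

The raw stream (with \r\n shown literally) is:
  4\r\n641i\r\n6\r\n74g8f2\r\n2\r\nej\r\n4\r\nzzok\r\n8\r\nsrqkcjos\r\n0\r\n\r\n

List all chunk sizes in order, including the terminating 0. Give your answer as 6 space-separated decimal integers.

Chunk 1: stream[0..1]='4' size=0x4=4, data at stream[3..7]='641i' -> body[0..4], body so far='641i'
Chunk 2: stream[9..10]='6' size=0x6=6, data at stream[12..18]='74g8f2' -> body[4..10], body so far='641i74g8f2'
Chunk 3: stream[20..21]='2' size=0x2=2, data at stream[23..25]='ej' -> body[10..12], body so far='641i74g8f2ej'
Chunk 4: stream[27..28]='4' size=0x4=4, data at stream[30..34]='zzok' -> body[12..16], body so far='641i74g8f2ejzzok'
Chunk 5: stream[36..37]='8' size=0x8=8, data at stream[39..47]='srqkcjos' -> body[16..24], body so far='641i74g8f2ejzzoksrqkcjos'
Chunk 6: stream[49..50]='0' size=0 (terminator). Final body='641i74g8f2ejzzoksrqkcjos' (24 bytes)

Answer: 4 6 2 4 8 0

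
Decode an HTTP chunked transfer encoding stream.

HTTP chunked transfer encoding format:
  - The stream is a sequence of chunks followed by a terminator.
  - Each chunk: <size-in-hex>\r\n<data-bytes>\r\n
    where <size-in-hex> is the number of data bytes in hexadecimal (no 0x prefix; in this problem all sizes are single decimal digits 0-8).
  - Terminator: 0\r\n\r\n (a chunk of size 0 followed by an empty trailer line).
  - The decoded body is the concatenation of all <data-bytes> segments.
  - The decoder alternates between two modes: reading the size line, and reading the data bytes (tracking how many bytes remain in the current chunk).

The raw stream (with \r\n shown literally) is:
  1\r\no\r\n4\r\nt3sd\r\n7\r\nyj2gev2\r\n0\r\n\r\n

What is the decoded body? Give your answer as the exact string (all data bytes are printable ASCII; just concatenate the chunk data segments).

Chunk 1: stream[0..1]='1' size=0x1=1, data at stream[3..4]='o' -> body[0..1], body so far='o'
Chunk 2: stream[6..7]='4' size=0x4=4, data at stream[9..13]='t3sd' -> body[1..5], body so far='ot3sd'
Chunk 3: stream[15..16]='7' size=0x7=7, data at stream[18..25]='yj2gev2' -> body[5..12], body so far='ot3sdyj2gev2'
Chunk 4: stream[27..28]='0' size=0 (terminator). Final body='ot3sdyj2gev2' (12 bytes)

Answer: ot3sdyj2gev2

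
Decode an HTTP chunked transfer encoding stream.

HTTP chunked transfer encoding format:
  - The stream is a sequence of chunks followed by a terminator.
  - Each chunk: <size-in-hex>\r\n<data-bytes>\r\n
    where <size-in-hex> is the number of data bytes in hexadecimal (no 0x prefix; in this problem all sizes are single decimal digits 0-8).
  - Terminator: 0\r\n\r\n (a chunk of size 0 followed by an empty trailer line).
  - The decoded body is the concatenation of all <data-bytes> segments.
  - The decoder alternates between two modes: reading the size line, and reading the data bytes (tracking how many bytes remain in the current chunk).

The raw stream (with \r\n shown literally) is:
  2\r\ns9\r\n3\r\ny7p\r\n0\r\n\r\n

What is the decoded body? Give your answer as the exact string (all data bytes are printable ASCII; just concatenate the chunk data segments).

Chunk 1: stream[0..1]='2' size=0x2=2, data at stream[3..5]='s9' -> body[0..2], body so far='s9'
Chunk 2: stream[7..8]='3' size=0x3=3, data at stream[10..13]='y7p' -> body[2..5], body so far='s9y7p'
Chunk 3: stream[15..16]='0' size=0 (terminator). Final body='s9y7p' (5 bytes)

Answer: s9y7p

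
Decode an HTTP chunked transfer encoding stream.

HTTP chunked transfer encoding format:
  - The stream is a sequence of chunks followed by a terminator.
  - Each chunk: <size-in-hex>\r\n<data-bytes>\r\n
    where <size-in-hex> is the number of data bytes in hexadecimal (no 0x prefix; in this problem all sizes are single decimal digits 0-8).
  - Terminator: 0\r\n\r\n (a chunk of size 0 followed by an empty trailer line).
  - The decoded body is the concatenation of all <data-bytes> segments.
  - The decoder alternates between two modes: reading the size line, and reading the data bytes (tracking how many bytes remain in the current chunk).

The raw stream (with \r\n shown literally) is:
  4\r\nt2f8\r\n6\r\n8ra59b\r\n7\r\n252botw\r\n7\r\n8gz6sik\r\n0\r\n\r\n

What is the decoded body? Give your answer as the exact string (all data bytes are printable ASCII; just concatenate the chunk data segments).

Chunk 1: stream[0..1]='4' size=0x4=4, data at stream[3..7]='t2f8' -> body[0..4], body so far='t2f8'
Chunk 2: stream[9..10]='6' size=0x6=6, data at stream[12..18]='8ra59b' -> body[4..10], body so far='t2f88ra59b'
Chunk 3: stream[20..21]='7' size=0x7=7, data at stream[23..30]='252botw' -> body[10..17], body so far='t2f88ra59b252botw'
Chunk 4: stream[32..33]='7' size=0x7=7, data at stream[35..42]='8gz6sik' -> body[17..24], body so far='t2f88ra59b252botw8gz6sik'
Chunk 5: stream[44..45]='0' size=0 (terminator). Final body='t2f88ra59b252botw8gz6sik' (24 bytes)

Answer: t2f88ra59b252botw8gz6sik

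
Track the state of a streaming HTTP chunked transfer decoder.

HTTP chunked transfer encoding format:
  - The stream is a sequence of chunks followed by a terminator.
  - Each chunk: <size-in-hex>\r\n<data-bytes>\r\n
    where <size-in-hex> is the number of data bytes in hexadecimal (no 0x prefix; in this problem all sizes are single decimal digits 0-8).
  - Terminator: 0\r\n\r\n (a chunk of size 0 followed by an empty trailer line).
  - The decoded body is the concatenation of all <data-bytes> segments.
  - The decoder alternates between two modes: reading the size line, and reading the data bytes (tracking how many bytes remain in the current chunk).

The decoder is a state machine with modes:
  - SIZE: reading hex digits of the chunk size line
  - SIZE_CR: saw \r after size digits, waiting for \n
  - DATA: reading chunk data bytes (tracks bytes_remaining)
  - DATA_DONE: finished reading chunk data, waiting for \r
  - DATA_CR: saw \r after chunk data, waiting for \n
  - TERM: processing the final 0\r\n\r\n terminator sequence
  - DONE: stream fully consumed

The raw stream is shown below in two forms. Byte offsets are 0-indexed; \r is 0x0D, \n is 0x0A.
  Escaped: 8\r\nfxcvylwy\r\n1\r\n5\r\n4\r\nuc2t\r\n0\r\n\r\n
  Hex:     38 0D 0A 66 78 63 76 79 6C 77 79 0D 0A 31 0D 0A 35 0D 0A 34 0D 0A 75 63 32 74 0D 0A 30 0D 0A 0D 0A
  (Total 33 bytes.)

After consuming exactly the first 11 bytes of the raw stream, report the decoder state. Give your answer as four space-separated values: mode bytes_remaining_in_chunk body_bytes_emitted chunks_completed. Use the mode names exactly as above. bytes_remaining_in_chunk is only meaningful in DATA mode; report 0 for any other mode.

Byte 0 = '8': mode=SIZE remaining=0 emitted=0 chunks_done=0
Byte 1 = 0x0D: mode=SIZE_CR remaining=0 emitted=0 chunks_done=0
Byte 2 = 0x0A: mode=DATA remaining=8 emitted=0 chunks_done=0
Byte 3 = 'f': mode=DATA remaining=7 emitted=1 chunks_done=0
Byte 4 = 'x': mode=DATA remaining=6 emitted=2 chunks_done=0
Byte 5 = 'c': mode=DATA remaining=5 emitted=3 chunks_done=0
Byte 6 = 'v': mode=DATA remaining=4 emitted=4 chunks_done=0
Byte 7 = 'y': mode=DATA remaining=3 emitted=5 chunks_done=0
Byte 8 = 'l': mode=DATA remaining=2 emitted=6 chunks_done=0
Byte 9 = 'w': mode=DATA remaining=1 emitted=7 chunks_done=0
Byte 10 = 'y': mode=DATA_DONE remaining=0 emitted=8 chunks_done=0

Answer: DATA_DONE 0 8 0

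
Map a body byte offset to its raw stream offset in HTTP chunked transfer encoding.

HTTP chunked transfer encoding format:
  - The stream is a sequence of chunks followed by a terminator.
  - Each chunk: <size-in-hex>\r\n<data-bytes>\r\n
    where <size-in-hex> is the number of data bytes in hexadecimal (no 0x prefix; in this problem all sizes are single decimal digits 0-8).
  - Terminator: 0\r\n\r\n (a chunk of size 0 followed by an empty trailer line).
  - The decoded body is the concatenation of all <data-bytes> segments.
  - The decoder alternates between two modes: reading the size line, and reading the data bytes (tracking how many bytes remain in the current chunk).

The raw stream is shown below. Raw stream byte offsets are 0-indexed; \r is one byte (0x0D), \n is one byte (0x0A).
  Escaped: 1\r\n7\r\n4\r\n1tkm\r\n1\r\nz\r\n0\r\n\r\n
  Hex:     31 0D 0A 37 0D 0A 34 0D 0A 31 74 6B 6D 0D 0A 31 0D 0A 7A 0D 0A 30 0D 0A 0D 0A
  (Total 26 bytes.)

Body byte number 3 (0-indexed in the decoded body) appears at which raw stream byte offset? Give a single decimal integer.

Answer: 11

Derivation:
Chunk 1: stream[0..1]='1' size=0x1=1, data at stream[3..4]='7' -> body[0..1], body so far='7'
Chunk 2: stream[6..7]='4' size=0x4=4, data at stream[9..13]='1tkm' -> body[1..5], body so far='71tkm'
Chunk 3: stream[15..16]='1' size=0x1=1, data at stream[18..19]='z' -> body[5..6], body so far='71tkmz'
Chunk 4: stream[21..22]='0' size=0 (terminator). Final body='71tkmz' (6 bytes)
Body byte 3 at stream offset 11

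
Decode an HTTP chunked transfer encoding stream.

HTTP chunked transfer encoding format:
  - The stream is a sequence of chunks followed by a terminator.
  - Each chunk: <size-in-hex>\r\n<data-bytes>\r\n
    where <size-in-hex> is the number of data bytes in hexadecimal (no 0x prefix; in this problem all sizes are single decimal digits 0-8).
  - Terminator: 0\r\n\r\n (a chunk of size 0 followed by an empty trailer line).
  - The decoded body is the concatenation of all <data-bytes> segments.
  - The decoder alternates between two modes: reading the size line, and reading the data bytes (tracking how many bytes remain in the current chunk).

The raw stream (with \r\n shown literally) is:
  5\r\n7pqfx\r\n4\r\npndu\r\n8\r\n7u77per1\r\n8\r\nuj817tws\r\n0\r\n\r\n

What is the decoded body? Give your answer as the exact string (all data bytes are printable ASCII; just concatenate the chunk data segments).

Chunk 1: stream[0..1]='5' size=0x5=5, data at stream[3..8]='7pqfx' -> body[0..5], body so far='7pqfx'
Chunk 2: stream[10..11]='4' size=0x4=4, data at stream[13..17]='pndu' -> body[5..9], body so far='7pqfxpndu'
Chunk 3: stream[19..20]='8' size=0x8=8, data at stream[22..30]='7u77per1' -> body[9..17], body so far='7pqfxpndu7u77per1'
Chunk 4: stream[32..33]='8' size=0x8=8, data at stream[35..43]='uj817tws' -> body[17..25], body so far='7pqfxpndu7u77per1uj817tws'
Chunk 5: stream[45..46]='0' size=0 (terminator). Final body='7pqfxpndu7u77per1uj817tws' (25 bytes)

Answer: 7pqfxpndu7u77per1uj817tws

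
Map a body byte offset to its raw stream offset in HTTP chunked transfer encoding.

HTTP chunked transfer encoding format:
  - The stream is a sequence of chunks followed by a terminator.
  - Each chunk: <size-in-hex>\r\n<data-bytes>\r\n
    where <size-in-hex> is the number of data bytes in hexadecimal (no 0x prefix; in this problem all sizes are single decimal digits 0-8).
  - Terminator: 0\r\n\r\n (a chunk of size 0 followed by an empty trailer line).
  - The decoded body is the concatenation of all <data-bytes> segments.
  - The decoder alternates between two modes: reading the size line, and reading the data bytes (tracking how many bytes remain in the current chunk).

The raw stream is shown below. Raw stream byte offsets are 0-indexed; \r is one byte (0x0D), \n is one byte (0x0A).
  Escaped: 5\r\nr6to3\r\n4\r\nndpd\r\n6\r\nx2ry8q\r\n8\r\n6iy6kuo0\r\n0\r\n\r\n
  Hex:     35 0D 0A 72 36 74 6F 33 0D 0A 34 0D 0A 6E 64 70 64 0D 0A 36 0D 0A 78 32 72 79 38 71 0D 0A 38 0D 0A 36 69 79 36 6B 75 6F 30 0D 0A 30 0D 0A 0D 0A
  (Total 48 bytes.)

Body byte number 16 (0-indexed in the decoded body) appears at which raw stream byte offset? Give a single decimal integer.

Answer: 34

Derivation:
Chunk 1: stream[0..1]='5' size=0x5=5, data at stream[3..8]='r6to3' -> body[0..5], body so far='r6to3'
Chunk 2: stream[10..11]='4' size=0x4=4, data at stream[13..17]='ndpd' -> body[5..9], body so far='r6to3ndpd'
Chunk 3: stream[19..20]='6' size=0x6=6, data at stream[22..28]='x2ry8q' -> body[9..15], body so far='r6to3ndpdx2ry8q'
Chunk 4: stream[30..31]='8' size=0x8=8, data at stream[33..41]='6iy6kuo0' -> body[15..23], body so far='r6to3ndpdx2ry8q6iy6kuo0'
Chunk 5: stream[43..44]='0' size=0 (terminator). Final body='r6to3ndpdx2ry8q6iy6kuo0' (23 bytes)
Body byte 16 at stream offset 34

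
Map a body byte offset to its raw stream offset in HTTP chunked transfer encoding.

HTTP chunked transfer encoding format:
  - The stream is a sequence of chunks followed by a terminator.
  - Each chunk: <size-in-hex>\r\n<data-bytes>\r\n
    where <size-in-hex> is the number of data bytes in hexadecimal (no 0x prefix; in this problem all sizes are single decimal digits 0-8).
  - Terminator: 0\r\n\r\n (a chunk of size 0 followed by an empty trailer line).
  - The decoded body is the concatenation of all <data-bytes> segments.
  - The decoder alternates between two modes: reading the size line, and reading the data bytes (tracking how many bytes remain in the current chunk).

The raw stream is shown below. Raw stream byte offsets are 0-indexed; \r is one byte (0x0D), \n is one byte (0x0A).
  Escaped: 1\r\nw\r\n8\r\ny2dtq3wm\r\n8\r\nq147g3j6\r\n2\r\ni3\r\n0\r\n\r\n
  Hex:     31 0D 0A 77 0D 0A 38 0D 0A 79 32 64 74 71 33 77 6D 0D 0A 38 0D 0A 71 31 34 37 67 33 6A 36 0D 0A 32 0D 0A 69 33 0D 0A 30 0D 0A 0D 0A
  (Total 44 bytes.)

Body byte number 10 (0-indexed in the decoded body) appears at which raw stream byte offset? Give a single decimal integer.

Answer: 23

Derivation:
Chunk 1: stream[0..1]='1' size=0x1=1, data at stream[3..4]='w' -> body[0..1], body so far='w'
Chunk 2: stream[6..7]='8' size=0x8=8, data at stream[9..17]='y2dtq3wm' -> body[1..9], body so far='wy2dtq3wm'
Chunk 3: stream[19..20]='8' size=0x8=8, data at stream[22..30]='q147g3j6' -> body[9..17], body so far='wy2dtq3wmq147g3j6'
Chunk 4: stream[32..33]='2' size=0x2=2, data at stream[35..37]='i3' -> body[17..19], body so far='wy2dtq3wmq147g3j6i3'
Chunk 5: stream[39..40]='0' size=0 (terminator). Final body='wy2dtq3wmq147g3j6i3' (19 bytes)
Body byte 10 at stream offset 23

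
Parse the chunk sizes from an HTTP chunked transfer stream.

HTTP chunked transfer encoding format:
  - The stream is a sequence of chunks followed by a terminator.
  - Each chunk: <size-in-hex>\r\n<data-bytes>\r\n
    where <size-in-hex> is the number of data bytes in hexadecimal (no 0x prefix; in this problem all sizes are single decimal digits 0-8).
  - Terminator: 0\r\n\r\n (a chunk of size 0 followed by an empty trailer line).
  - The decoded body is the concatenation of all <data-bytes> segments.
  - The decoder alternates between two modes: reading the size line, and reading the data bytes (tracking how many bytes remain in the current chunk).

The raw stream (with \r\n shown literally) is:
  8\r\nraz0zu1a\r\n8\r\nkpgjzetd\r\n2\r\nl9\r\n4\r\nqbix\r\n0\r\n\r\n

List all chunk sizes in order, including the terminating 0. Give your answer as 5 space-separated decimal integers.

Answer: 8 8 2 4 0

Derivation:
Chunk 1: stream[0..1]='8' size=0x8=8, data at stream[3..11]='raz0zu1a' -> body[0..8], body so far='raz0zu1a'
Chunk 2: stream[13..14]='8' size=0x8=8, data at stream[16..24]='kpgjzetd' -> body[8..16], body so far='raz0zu1akpgjzetd'
Chunk 3: stream[26..27]='2' size=0x2=2, data at stream[29..31]='l9' -> body[16..18], body so far='raz0zu1akpgjzetdl9'
Chunk 4: stream[33..34]='4' size=0x4=4, data at stream[36..40]='qbix' -> body[18..22], body so far='raz0zu1akpgjzetdl9qbix'
Chunk 5: stream[42..43]='0' size=0 (terminator). Final body='raz0zu1akpgjzetdl9qbix' (22 bytes)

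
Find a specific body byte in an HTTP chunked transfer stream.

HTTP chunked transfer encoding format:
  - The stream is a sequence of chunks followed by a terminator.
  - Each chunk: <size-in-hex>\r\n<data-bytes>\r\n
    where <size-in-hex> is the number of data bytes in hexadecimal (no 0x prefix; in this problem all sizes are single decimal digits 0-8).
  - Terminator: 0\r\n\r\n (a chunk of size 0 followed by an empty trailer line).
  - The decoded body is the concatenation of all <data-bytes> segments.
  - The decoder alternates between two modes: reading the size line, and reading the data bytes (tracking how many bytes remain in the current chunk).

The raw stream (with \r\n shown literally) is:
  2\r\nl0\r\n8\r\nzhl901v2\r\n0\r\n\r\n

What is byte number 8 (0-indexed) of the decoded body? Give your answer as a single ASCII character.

Chunk 1: stream[0..1]='2' size=0x2=2, data at stream[3..5]='l0' -> body[0..2], body so far='l0'
Chunk 2: stream[7..8]='8' size=0x8=8, data at stream[10..18]='zhl901v2' -> body[2..10], body so far='l0zhl901v2'
Chunk 3: stream[20..21]='0' size=0 (terminator). Final body='l0zhl901v2' (10 bytes)
Body byte 8 = 'v'

Answer: v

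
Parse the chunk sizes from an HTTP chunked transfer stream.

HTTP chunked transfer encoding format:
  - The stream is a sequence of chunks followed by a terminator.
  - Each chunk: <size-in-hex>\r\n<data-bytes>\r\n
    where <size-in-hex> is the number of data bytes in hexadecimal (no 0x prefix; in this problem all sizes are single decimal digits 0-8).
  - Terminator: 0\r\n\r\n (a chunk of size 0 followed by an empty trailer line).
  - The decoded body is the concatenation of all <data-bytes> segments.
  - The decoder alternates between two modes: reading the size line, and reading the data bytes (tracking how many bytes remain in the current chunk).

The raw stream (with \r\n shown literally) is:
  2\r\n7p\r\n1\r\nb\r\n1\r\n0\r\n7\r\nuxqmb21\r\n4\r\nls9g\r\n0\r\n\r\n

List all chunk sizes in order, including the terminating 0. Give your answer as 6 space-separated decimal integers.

Answer: 2 1 1 7 4 0

Derivation:
Chunk 1: stream[0..1]='2' size=0x2=2, data at stream[3..5]='7p' -> body[0..2], body so far='7p'
Chunk 2: stream[7..8]='1' size=0x1=1, data at stream[10..11]='b' -> body[2..3], body so far='7pb'
Chunk 3: stream[13..14]='1' size=0x1=1, data at stream[16..17]='0' -> body[3..4], body so far='7pb0'
Chunk 4: stream[19..20]='7' size=0x7=7, data at stream[22..29]='uxqmb21' -> body[4..11], body so far='7pb0uxqmb21'
Chunk 5: stream[31..32]='4' size=0x4=4, data at stream[34..38]='ls9g' -> body[11..15], body so far='7pb0uxqmb21ls9g'
Chunk 6: stream[40..41]='0' size=0 (terminator). Final body='7pb0uxqmb21ls9g' (15 bytes)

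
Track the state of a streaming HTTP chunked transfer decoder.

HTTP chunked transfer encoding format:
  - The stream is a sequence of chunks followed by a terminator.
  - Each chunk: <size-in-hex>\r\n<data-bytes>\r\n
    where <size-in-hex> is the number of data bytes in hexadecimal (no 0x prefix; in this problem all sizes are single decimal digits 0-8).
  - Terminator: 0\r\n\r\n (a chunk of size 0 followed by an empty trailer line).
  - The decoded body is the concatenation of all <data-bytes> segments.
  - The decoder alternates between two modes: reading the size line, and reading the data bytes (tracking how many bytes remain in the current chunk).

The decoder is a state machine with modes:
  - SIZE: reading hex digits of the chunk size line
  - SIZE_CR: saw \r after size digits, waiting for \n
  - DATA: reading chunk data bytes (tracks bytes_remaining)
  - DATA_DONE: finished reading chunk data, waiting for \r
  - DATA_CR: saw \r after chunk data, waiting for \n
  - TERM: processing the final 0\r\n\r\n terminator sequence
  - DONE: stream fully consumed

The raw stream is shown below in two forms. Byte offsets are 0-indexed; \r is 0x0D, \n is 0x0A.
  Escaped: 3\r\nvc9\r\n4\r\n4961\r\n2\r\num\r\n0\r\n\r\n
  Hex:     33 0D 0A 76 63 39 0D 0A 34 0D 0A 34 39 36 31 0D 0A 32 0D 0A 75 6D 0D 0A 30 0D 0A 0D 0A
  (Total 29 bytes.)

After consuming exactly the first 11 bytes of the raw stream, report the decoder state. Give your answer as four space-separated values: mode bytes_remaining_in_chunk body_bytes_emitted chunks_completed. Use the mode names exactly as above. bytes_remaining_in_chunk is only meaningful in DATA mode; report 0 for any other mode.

Answer: DATA 4 3 1

Derivation:
Byte 0 = '3': mode=SIZE remaining=0 emitted=0 chunks_done=0
Byte 1 = 0x0D: mode=SIZE_CR remaining=0 emitted=0 chunks_done=0
Byte 2 = 0x0A: mode=DATA remaining=3 emitted=0 chunks_done=0
Byte 3 = 'v': mode=DATA remaining=2 emitted=1 chunks_done=0
Byte 4 = 'c': mode=DATA remaining=1 emitted=2 chunks_done=0
Byte 5 = '9': mode=DATA_DONE remaining=0 emitted=3 chunks_done=0
Byte 6 = 0x0D: mode=DATA_CR remaining=0 emitted=3 chunks_done=0
Byte 7 = 0x0A: mode=SIZE remaining=0 emitted=3 chunks_done=1
Byte 8 = '4': mode=SIZE remaining=0 emitted=3 chunks_done=1
Byte 9 = 0x0D: mode=SIZE_CR remaining=0 emitted=3 chunks_done=1
Byte 10 = 0x0A: mode=DATA remaining=4 emitted=3 chunks_done=1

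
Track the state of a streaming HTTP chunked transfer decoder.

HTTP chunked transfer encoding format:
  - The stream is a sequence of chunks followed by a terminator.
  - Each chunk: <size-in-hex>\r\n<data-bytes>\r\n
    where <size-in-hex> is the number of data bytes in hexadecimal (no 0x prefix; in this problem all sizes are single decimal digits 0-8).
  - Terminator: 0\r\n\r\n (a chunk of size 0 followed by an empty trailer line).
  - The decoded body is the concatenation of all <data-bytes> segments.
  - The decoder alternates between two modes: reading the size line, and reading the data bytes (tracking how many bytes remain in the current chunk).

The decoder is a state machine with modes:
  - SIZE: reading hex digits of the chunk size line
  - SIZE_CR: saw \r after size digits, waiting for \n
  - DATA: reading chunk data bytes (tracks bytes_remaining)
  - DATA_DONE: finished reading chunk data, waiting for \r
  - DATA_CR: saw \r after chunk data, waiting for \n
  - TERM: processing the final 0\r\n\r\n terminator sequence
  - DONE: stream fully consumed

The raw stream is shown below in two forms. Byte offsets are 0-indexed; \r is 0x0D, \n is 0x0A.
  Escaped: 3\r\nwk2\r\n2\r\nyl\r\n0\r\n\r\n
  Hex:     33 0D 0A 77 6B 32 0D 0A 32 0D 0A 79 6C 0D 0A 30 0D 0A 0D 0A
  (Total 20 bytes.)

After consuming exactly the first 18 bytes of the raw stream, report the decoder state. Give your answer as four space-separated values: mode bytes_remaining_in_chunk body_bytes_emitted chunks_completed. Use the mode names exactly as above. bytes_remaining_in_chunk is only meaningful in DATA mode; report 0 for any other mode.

Answer: TERM 0 5 2

Derivation:
Byte 0 = '3': mode=SIZE remaining=0 emitted=0 chunks_done=0
Byte 1 = 0x0D: mode=SIZE_CR remaining=0 emitted=0 chunks_done=0
Byte 2 = 0x0A: mode=DATA remaining=3 emitted=0 chunks_done=0
Byte 3 = 'w': mode=DATA remaining=2 emitted=1 chunks_done=0
Byte 4 = 'k': mode=DATA remaining=1 emitted=2 chunks_done=0
Byte 5 = '2': mode=DATA_DONE remaining=0 emitted=3 chunks_done=0
Byte 6 = 0x0D: mode=DATA_CR remaining=0 emitted=3 chunks_done=0
Byte 7 = 0x0A: mode=SIZE remaining=0 emitted=3 chunks_done=1
Byte 8 = '2': mode=SIZE remaining=0 emitted=3 chunks_done=1
Byte 9 = 0x0D: mode=SIZE_CR remaining=0 emitted=3 chunks_done=1
Byte 10 = 0x0A: mode=DATA remaining=2 emitted=3 chunks_done=1
Byte 11 = 'y': mode=DATA remaining=1 emitted=4 chunks_done=1
Byte 12 = 'l': mode=DATA_DONE remaining=0 emitted=5 chunks_done=1
Byte 13 = 0x0D: mode=DATA_CR remaining=0 emitted=5 chunks_done=1
Byte 14 = 0x0A: mode=SIZE remaining=0 emitted=5 chunks_done=2
Byte 15 = '0': mode=SIZE remaining=0 emitted=5 chunks_done=2
Byte 16 = 0x0D: mode=SIZE_CR remaining=0 emitted=5 chunks_done=2
Byte 17 = 0x0A: mode=TERM remaining=0 emitted=5 chunks_done=2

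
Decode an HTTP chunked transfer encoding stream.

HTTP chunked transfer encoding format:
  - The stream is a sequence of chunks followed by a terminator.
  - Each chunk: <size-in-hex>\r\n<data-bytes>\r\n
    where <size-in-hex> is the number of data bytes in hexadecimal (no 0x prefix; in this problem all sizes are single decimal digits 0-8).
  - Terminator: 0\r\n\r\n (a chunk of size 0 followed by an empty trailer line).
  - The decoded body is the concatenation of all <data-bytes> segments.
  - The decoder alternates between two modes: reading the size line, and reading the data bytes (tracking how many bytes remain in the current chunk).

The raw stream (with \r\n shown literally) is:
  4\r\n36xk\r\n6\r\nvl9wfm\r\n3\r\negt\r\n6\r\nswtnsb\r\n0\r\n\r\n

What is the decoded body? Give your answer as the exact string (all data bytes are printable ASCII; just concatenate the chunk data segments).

Chunk 1: stream[0..1]='4' size=0x4=4, data at stream[3..7]='36xk' -> body[0..4], body so far='36xk'
Chunk 2: stream[9..10]='6' size=0x6=6, data at stream[12..18]='vl9wfm' -> body[4..10], body so far='36xkvl9wfm'
Chunk 3: stream[20..21]='3' size=0x3=3, data at stream[23..26]='egt' -> body[10..13], body so far='36xkvl9wfmegt'
Chunk 4: stream[28..29]='6' size=0x6=6, data at stream[31..37]='swtnsb' -> body[13..19], body so far='36xkvl9wfmegtswtnsb'
Chunk 5: stream[39..40]='0' size=0 (terminator). Final body='36xkvl9wfmegtswtnsb' (19 bytes)

Answer: 36xkvl9wfmegtswtnsb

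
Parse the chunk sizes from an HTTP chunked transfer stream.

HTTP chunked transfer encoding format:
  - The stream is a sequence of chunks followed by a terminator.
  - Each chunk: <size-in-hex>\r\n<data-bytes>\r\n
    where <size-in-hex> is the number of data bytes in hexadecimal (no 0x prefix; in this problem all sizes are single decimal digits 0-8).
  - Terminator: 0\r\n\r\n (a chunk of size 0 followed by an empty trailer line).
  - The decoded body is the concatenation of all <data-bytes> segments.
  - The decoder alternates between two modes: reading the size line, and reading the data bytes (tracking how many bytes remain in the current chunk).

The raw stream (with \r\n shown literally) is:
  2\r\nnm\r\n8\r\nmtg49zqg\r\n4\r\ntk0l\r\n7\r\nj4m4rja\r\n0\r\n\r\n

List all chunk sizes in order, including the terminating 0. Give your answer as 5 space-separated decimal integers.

Answer: 2 8 4 7 0

Derivation:
Chunk 1: stream[0..1]='2' size=0x2=2, data at stream[3..5]='nm' -> body[0..2], body so far='nm'
Chunk 2: stream[7..8]='8' size=0x8=8, data at stream[10..18]='mtg49zqg' -> body[2..10], body so far='nmmtg49zqg'
Chunk 3: stream[20..21]='4' size=0x4=4, data at stream[23..27]='tk0l' -> body[10..14], body so far='nmmtg49zqgtk0l'
Chunk 4: stream[29..30]='7' size=0x7=7, data at stream[32..39]='j4m4rja' -> body[14..21], body so far='nmmtg49zqgtk0lj4m4rja'
Chunk 5: stream[41..42]='0' size=0 (terminator). Final body='nmmtg49zqgtk0lj4m4rja' (21 bytes)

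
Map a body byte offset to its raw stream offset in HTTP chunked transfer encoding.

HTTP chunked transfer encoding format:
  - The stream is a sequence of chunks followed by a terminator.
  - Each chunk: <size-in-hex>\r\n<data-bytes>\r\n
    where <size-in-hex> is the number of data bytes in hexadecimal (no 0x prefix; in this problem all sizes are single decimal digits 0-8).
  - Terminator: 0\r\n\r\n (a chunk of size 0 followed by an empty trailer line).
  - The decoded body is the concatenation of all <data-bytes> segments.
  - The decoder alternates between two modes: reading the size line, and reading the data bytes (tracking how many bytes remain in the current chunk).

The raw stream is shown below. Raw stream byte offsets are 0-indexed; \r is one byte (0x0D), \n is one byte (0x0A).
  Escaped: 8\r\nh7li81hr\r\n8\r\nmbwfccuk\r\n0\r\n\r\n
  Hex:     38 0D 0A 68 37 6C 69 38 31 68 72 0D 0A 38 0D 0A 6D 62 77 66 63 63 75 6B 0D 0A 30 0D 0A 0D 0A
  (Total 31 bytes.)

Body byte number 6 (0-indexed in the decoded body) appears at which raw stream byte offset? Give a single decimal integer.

Chunk 1: stream[0..1]='8' size=0x8=8, data at stream[3..11]='h7li81hr' -> body[0..8], body so far='h7li81hr'
Chunk 2: stream[13..14]='8' size=0x8=8, data at stream[16..24]='mbwfccuk' -> body[8..16], body so far='h7li81hrmbwfccuk'
Chunk 3: stream[26..27]='0' size=0 (terminator). Final body='h7li81hrmbwfccuk' (16 bytes)
Body byte 6 at stream offset 9

Answer: 9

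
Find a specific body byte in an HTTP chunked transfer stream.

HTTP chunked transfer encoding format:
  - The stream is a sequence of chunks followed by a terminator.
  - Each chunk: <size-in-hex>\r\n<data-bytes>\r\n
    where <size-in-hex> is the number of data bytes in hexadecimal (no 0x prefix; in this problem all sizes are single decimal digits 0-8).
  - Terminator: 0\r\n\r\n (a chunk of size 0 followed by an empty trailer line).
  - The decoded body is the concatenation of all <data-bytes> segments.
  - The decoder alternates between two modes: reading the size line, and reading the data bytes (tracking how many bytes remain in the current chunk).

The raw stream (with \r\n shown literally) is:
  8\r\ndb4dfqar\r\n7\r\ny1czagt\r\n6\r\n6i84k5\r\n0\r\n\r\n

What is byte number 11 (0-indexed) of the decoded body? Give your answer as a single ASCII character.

Chunk 1: stream[0..1]='8' size=0x8=8, data at stream[3..11]='db4dfqar' -> body[0..8], body so far='db4dfqar'
Chunk 2: stream[13..14]='7' size=0x7=7, data at stream[16..23]='y1czagt' -> body[8..15], body so far='db4dfqary1czagt'
Chunk 3: stream[25..26]='6' size=0x6=6, data at stream[28..34]='6i84k5' -> body[15..21], body so far='db4dfqary1czagt6i84k5'
Chunk 4: stream[36..37]='0' size=0 (terminator). Final body='db4dfqary1czagt6i84k5' (21 bytes)
Body byte 11 = 'z'

Answer: z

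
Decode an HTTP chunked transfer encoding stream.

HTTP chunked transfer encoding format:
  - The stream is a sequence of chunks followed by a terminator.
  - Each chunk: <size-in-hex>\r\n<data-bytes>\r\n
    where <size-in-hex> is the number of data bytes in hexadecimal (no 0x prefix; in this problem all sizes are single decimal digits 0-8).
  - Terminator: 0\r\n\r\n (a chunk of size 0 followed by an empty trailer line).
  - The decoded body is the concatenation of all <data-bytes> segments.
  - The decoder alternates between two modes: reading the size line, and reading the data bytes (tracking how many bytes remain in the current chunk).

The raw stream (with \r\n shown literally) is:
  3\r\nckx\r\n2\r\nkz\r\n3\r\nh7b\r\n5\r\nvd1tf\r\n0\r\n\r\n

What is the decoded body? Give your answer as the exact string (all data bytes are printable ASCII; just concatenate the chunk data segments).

Answer: ckxkzh7bvd1tf

Derivation:
Chunk 1: stream[0..1]='3' size=0x3=3, data at stream[3..6]='ckx' -> body[0..3], body so far='ckx'
Chunk 2: stream[8..9]='2' size=0x2=2, data at stream[11..13]='kz' -> body[3..5], body so far='ckxkz'
Chunk 3: stream[15..16]='3' size=0x3=3, data at stream[18..21]='h7b' -> body[5..8], body so far='ckxkzh7b'
Chunk 4: stream[23..24]='5' size=0x5=5, data at stream[26..31]='vd1tf' -> body[8..13], body so far='ckxkzh7bvd1tf'
Chunk 5: stream[33..34]='0' size=0 (terminator). Final body='ckxkzh7bvd1tf' (13 bytes)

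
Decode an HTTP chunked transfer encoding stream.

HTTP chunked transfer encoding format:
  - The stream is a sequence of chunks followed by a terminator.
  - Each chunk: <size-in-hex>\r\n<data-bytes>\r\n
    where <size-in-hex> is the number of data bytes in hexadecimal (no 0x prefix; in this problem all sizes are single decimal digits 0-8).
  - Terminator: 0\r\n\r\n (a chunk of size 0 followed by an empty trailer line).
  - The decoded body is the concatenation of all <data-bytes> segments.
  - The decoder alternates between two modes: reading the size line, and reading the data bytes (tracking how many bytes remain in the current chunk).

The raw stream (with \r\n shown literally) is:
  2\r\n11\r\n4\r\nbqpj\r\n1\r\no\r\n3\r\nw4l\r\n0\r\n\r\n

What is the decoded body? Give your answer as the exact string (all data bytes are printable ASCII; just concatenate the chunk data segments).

Answer: 11bqpjow4l

Derivation:
Chunk 1: stream[0..1]='2' size=0x2=2, data at stream[3..5]='11' -> body[0..2], body so far='11'
Chunk 2: stream[7..8]='4' size=0x4=4, data at stream[10..14]='bqpj' -> body[2..6], body so far='11bqpj'
Chunk 3: stream[16..17]='1' size=0x1=1, data at stream[19..20]='o' -> body[6..7], body so far='11bqpjo'
Chunk 4: stream[22..23]='3' size=0x3=3, data at stream[25..28]='w4l' -> body[7..10], body so far='11bqpjow4l'
Chunk 5: stream[30..31]='0' size=0 (terminator). Final body='11bqpjow4l' (10 bytes)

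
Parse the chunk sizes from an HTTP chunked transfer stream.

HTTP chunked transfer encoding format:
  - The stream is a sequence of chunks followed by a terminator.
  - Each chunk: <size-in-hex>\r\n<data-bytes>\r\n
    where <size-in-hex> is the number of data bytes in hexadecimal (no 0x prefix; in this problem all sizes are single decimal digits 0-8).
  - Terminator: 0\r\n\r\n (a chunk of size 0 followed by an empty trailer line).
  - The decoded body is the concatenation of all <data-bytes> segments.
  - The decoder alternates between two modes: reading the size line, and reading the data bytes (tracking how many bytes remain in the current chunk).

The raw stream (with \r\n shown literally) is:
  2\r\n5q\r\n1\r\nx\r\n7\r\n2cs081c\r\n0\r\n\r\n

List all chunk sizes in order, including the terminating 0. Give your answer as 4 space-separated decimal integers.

Answer: 2 1 7 0

Derivation:
Chunk 1: stream[0..1]='2' size=0x2=2, data at stream[3..5]='5q' -> body[0..2], body so far='5q'
Chunk 2: stream[7..8]='1' size=0x1=1, data at stream[10..11]='x' -> body[2..3], body so far='5qx'
Chunk 3: stream[13..14]='7' size=0x7=7, data at stream[16..23]='2cs081c' -> body[3..10], body so far='5qx2cs081c'
Chunk 4: stream[25..26]='0' size=0 (terminator). Final body='5qx2cs081c' (10 bytes)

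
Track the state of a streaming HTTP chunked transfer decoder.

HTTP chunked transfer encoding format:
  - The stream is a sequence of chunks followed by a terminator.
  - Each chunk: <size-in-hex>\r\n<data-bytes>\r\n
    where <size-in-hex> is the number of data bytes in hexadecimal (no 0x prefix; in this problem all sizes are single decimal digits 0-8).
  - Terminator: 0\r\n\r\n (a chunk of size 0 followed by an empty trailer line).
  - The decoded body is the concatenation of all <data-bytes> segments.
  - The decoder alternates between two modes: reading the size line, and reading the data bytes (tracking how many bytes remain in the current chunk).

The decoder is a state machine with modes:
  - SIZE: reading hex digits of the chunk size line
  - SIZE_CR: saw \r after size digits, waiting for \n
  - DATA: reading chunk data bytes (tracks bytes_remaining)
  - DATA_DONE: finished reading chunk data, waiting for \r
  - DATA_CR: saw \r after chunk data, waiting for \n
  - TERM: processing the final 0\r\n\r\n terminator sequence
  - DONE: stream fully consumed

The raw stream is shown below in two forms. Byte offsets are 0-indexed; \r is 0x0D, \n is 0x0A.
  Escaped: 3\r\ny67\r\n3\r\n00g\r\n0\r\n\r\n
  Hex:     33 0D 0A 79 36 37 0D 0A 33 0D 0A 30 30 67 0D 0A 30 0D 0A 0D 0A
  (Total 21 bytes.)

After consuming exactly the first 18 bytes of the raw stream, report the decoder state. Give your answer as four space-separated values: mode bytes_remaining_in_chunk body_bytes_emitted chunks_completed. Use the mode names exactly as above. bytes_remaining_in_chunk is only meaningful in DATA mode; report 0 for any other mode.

Byte 0 = '3': mode=SIZE remaining=0 emitted=0 chunks_done=0
Byte 1 = 0x0D: mode=SIZE_CR remaining=0 emitted=0 chunks_done=0
Byte 2 = 0x0A: mode=DATA remaining=3 emitted=0 chunks_done=0
Byte 3 = 'y': mode=DATA remaining=2 emitted=1 chunks_done=0
Byte 4 = '6': mode=DATA remaining=1 emitted=2 chunks_done=0
Byte 5 = '7': mode=DATA_DONE remaining=0 emitted=3 chunks_done=0
Byte 6 = 0x0D: mode=DATA_CR remaining=0 emitted=3 chunks_done=0
Byte 7 = 0x0A: mode=SIZE remaining=0 emitted=3 chunks_done=1
Byte 8 = '3': mode=SIZE remaining=0 emitted=3 chunks_done=1
Byte 9 = 0x0D: mode=SIZE_CR remaining=0 emitted=3 chunks_done=1
Byte 10 = 0x0A: mode=DATA remaining=3 emitted=3 chunks_done=1
Byte 11 = '0': mode=DATA remaining=2 emitted=4 chunks_done=1
Byte 12 = '0': mode=DATA remaining=1 emitted=5 chunks_done=1
Byte 13 = 'g': mode=DATA_DONE remaining=0 emitted=6 chunks_done=1
Byte 14 = 0x0D: mode=DATA_CR remaining=0 emitted=6 chunks_done=1
Byte 15 = 0x0A: mode=SIZE remaining=0 emitted=6 chunks_done=2
Byte 16 = '0': mode=SIZE remaining=0 emitted=6 chunks_done=2
Byte 17 = 0x0D: mode=SIZE_CR remaining=0 emitted=6 chunks_done=2

Answer: SIZE_CR 0 6 2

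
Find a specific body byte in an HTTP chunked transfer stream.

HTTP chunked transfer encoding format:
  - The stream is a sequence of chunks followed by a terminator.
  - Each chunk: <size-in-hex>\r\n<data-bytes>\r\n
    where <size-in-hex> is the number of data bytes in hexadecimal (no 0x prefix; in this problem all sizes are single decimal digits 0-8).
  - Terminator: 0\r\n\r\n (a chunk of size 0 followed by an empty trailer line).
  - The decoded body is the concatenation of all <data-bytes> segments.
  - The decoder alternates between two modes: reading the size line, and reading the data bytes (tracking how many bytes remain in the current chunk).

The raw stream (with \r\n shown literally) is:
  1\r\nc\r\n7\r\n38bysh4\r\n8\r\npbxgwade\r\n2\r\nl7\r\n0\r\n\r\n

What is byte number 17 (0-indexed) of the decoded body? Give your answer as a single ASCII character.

Answer: 7

Derivation:
Chunk 1: stream[0..1]='1' size=0x1=1, data at stream[3..4]='c' -> body[0..1], body so far='c'
Chunk 2: stream[6..7]='7' size=0x7=7, data at stream[9..16]='38bysh4' -> body[1..8], body so far='c38bysh4'
Chunk 3: stream[18..19]='8' size=0x8=8, data at stream[21..29]='pbxgwade' -> body[8..16], body so far='c38bysh4pbxgwade'
Chunk 4: stream[31..32]='2' size=0x2=2, data at stream[34..36]='l7' -> body[16..18], body so far='c38bysh4pbxgwadel7'
Chunk 5: stream[38..39]='0' size=0 (terminator). Final body='c38bysh4pbxgwadel7' (18 bytes)
Body byte 17 = '7'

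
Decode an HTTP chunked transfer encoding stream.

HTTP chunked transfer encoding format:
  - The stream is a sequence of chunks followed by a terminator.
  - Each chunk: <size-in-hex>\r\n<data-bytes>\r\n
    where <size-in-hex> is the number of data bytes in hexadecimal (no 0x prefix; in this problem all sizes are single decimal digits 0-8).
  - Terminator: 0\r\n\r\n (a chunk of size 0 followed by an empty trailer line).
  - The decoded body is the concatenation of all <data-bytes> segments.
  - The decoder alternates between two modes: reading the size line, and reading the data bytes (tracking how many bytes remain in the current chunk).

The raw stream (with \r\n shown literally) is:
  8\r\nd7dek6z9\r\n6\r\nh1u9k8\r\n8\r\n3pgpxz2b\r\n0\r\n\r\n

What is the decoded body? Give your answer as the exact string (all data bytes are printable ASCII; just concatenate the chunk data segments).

Answer: d7dek6z9h1u9k83pgpxz2b

Derivation:
Chunk 1: stream[0..1]='8' size=0x8=8, data at stream[3..11]='d7dek6z9' -> body[0..8], body so far='d7dek6z9'
Chunk 2: stream[13..14]='6' size=0x6=6, data at stream[16..22]='h1u9k8' -> body[8..14], body so far='d7dek6z9h1u9k8'
Chunk 3: stream[24..25]='8' size=0x8=8, data at stream[27..35]='3pgpxz2b' -> body[14..22], body so far='d7dek6z9h1u9k83pgpxz2b'
Chunk 4: stream[37..38]='0' size=0 (terminator). Final body='d7dek6z9h1u9k83pgpxz2b' (22 bytes)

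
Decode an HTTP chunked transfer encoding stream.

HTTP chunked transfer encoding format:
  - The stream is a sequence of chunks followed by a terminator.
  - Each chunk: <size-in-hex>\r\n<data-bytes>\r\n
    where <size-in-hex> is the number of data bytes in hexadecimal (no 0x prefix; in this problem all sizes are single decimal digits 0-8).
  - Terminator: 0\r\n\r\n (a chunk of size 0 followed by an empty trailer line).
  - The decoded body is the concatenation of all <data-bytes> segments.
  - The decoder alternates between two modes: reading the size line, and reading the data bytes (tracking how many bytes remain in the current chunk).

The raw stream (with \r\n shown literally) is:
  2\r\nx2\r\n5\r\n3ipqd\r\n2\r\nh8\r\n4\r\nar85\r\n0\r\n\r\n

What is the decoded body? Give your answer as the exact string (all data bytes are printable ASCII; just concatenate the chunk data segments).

Answer: x23ipqdh8ar85

Derivation:
Chunk 1: stream[0..1]='2' size=0x2=2, data at stream[3..5]='x2' -> body[0..2], body so far='x2'
Chunk 2: stream[7..8]='5' size=0x5=5, data at stream[10..15]='3ipqd' -> body[2..7], body so far='x23ipqd'
Chunk 3: stream[17..18]='2' size=0x2=2, data at stream[20..22]='h8' -> body[7..9], body so far='x23ipqdh8'
Chunk 4: stream[24..25]='4' size=0x4=4, data at stream[27..31]='ar85' -> body[9..13], body so far='x23ipqdh8ar85'
Chunk 5: stream[33..34]='0' size=0 (terminator). Final body='x23ipqdh8ar85' (13 bytes)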